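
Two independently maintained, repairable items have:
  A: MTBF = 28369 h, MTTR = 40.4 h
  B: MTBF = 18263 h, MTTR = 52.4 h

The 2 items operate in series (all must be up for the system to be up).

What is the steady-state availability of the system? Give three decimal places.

0.996

A(A) = MTBF/(MTBF+MTTR) = 28369/(28369+40.4) = 0.998578
A(B) = MTBF/(MTBF+MTTR) = 18263/(18263+52.4) = 0.997139
Series availability: 0.998578 × 0.997139 = 0.996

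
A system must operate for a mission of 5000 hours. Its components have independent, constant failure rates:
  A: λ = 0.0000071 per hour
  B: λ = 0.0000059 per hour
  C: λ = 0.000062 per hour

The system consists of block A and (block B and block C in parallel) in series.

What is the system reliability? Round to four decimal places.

R(A) = exp(−0.0000071 × 5000) = 0.965123
R(B) = exp(−0.0000059 × 5000) = 0.970931
R(C) = exp(−0.000062 × 5000) = 0.733447
Parallel (B and C): 1 − (1 − 0.970931)(1 − 0.733447) = 0.992252
Series (A and [0.992252]): 0.965123 × 0.992252 = 0.9576

0.9576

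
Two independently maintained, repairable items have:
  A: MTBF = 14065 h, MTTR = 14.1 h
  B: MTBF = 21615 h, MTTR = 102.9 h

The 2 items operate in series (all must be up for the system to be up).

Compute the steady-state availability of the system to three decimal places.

0.994

A(A) = MTBF/(MTBF+MTTR) = 14065/(14065+14.1) = 0.998999
A(B) = MTBF/(MTBF+MTTR) = 21615/(21615+102.9) = 0.995262
Series availability: 0.998999 × 0.995262 = 0.994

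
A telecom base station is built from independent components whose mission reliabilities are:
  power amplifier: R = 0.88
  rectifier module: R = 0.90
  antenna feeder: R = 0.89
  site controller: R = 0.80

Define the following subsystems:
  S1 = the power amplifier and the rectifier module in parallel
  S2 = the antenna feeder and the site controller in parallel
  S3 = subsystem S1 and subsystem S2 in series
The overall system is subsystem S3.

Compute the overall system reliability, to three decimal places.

0.966

Parallel (power amplifier and rectifier module): 1 − (1 − 0.88000)(1 − 0.90000) = 0.98800
Parallel (antenna feeder and site controller): 1 − (1 − 0.89000)(1 − 0.80000) = 0.97800
Series ([0.98800] and [0.97800]): 0.98800 × 0.97800 = 0.966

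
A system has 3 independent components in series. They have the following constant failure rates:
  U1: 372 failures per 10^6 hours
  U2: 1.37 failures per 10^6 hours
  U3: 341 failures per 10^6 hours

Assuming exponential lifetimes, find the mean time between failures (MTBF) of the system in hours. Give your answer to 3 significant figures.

1400

Series of exponential components: λ_sys = Σ λ_i
λ_sys = 0.000372 + 0.00000137 + 0.000341 = 7.1437e-04 /h
MTBF = 1 / λ_sys = 1400 h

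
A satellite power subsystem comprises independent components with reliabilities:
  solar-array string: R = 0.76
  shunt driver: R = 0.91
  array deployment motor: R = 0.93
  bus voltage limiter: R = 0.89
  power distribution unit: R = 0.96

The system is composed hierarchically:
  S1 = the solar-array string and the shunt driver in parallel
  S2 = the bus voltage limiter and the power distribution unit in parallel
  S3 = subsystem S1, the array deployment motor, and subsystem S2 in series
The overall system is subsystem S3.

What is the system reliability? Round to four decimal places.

0.9059

Parallel (solar-array string and shunt driver): 1 − (1 − 0.760000)(1 − 0.910000) = 0.978400
Parallel (bus voltage limiter and power distribution unit): 1 − (1 − 0.890000)(1 − 0.960000) = 0.995600
Series ([0.978400], array deployment motor, and [0.995600]): 0.978400 × 0.930000 × 0.995600 = 0.9059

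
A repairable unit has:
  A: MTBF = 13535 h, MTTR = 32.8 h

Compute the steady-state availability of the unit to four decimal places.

0.9976

A(A) = MTBF/(MTBF+MTTR) = 13535/(13535+32.8) = 0.9976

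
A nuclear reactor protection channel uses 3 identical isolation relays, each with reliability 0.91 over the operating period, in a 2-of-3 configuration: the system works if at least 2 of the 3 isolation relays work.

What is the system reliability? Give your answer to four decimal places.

0.9772

R = Σ_{i=2}^{3} C(3,i) p^i (1−p)^{3−i} with p = 0.91
C(3,2)·0.91^2·0.09^1 = 0.223587
C(3,3)·0.91^3·0.09^0 = 0.753571
Sum = 0.9772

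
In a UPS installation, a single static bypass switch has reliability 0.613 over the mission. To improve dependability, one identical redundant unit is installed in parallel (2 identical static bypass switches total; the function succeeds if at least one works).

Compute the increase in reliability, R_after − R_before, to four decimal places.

R_before = 0.613
R_after = 1 − (1 − 0.613)^2 = 0.8502
ΔR = 0.8502 − 0.613 = 0.2372

0.2372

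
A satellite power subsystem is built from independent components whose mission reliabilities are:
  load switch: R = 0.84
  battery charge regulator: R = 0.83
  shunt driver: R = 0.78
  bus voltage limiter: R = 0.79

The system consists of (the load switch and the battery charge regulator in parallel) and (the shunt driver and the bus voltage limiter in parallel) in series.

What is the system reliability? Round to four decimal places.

0.9279

Parallel (load switch and battery charge regulator): 1 − (1 − 0.840000)(1 − 0.830000) = 0.972800
Parallel (shunt driver and bus voltage limiter): 1 − (1 − 0.780000)(1 − 0.790000) = 0.953800
Series ([0.972800] and [0.953800]): 0.972800 × 0.953800 = 0.9279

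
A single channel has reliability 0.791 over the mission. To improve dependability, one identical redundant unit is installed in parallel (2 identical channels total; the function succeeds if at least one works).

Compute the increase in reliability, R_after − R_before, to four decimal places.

R_before = 0.791
R_after = 1 − (1 − 0.791)^2 = 0.9563
ΔR = 0.9563 − 0.791 = 0.1653

0.1653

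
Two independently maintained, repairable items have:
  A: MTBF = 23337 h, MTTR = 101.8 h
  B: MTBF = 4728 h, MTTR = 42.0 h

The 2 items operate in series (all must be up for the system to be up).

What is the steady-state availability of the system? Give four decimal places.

A(A) = MTBF/(MTBF+MTTR) = 23337/(23337+101.8) = 0.995657
A(B) = MTBF/(MTBF+MTTR) = 4728/(4728+42.0) = 0.991195
Series availability: 0.995657 × 0.991195 = 0.9869

0.9869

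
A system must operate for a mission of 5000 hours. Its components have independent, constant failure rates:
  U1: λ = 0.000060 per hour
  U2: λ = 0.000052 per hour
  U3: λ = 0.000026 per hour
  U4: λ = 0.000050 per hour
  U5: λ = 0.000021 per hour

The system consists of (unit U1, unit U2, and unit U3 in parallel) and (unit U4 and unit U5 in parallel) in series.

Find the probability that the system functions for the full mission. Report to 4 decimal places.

0.9709

R(U1) = exp(−0.000060 × 5000) = 0.740818
R(U2) = exp(−0.000052 × 5000) = 0.771052
R(U3) = exp(−0.000026 × 5000) = 0.878095
R(U4) = exp(−0.000050 × 5000) = 0.778801
R(U5) = exp(−0.000021 × 5000) = 0.900325
Parallel (U1, U2, and U3): 1 − (1 − 0.740818)(1 − 0.771052)(1 − 0.878095) = 0.992766
Parallel (U4 and U5): 1 − (1 − 0.778801)(1 − 0.900325) = 0.977952
Series ([0.992766] and [0.977952]): 0.992766 × 0.977952 = 0.9709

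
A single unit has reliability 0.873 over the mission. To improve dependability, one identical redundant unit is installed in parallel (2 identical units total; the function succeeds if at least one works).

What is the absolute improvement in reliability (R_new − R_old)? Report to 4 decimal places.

R_before = 0.873
R_after = 1 − (1 − 0.873)^2 = 0.9839
ΔR = 0.9839 − 0.873 = 0.1109

0.1109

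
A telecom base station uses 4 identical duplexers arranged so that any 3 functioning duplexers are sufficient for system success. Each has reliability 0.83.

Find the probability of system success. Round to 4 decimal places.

R = Σ_{i=3}^{4} C(4,i) p^i (1−p)^{4−i} with p = 0.83
C(4,3)·0.83^3·0.17^1 = 0.388815
C(4,4)·0.83^4·0.17^0 = 0.474583
Sum = 0.8634

0.8634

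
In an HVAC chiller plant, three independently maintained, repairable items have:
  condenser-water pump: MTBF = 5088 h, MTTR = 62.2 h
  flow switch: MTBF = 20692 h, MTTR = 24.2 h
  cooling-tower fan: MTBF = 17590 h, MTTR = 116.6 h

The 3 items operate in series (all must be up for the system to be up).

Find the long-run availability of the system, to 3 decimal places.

0.980

A(condenser-water pump) = MTBF/(MTBF+MTTR) = 5088/(5088+62.2) = 0.987923
A(flow switch) = MTBF/(MTBF+MTTR) = 20692/(20692+24.2) = 0.998832
A(cooling-tower fan) = MTBF/(MTBF+MTTR) = 17590/(17590+116.6) = 0.993415
Series availability: 0.987923 × 0.998832 × 0.993415 = 0.980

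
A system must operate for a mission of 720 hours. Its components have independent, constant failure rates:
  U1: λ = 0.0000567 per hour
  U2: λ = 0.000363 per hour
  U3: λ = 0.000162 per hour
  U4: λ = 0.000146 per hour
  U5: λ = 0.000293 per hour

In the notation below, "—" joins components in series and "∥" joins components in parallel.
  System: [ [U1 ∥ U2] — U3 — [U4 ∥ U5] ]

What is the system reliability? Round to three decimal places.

0.865

R(U1) = exp(−0.0000567 × 720) = 0.96000
R(U2) = exp(−0.000363 × 720) = 0.77000
R(U3) = exp(−0.000162 × 720) = 0.88991
R(U4) = exp(−0.000146 × 720) = 0.90022
R(U5) = exp(−0.000293 × 720) = 0.80981
Parallel (U1 and U2): 1 − (1 − 0.96000)(1 − 0.77000) = 0.99080
Parallel (U4 and U5): 1 − (1 − 0.90022)(1 − 0.80981) = 0.98102
Series ([0.99080], U3, and [0.98102]): 0.99080 × 0.88991 × 0.98102 = 0.865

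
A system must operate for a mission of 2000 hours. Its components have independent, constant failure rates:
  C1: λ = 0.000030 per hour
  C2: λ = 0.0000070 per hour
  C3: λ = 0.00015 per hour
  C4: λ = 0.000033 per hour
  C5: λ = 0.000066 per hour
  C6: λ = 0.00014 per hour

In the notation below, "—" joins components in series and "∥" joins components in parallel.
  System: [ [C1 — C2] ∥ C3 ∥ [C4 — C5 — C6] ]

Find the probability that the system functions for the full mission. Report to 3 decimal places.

R(C1) = exp(−0.000030 × 2000) = 0.94176
R(C2) = exp(−0.0000070 × 2000) = 0.98610
R(C3) = exp(−0.00015 × 2000) = 0.74082
R(C4) = exp(−0.000033 × 2000) = 0.93613
R(C5) = exp(−0.000066 × 2000) = 0.87634
R(C6) = exp(−0.00014 × 2000) = 0.75578
Series (C1 and C2): 0.94176 × 0.98610 = 0.92867
Series (C4, C5, and C6): 0.93613 × 0.87634 × 0.75578 = 0.62002
Parallel ([0.92867], C3, and [0.62002]): 1 − (1 − 0.92867)(1 − 0.74082)(1 − 0.62002) = 0.993

0.993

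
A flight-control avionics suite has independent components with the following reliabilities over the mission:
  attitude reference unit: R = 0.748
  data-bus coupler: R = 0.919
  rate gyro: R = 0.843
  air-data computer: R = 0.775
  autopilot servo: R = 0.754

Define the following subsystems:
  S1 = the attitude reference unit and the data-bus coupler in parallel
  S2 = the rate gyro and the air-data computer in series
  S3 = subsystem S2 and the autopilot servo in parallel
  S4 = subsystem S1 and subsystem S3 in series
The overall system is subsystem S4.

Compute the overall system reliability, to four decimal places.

Parallel (attitude reference unit and data-bus coupler): 1 − (1 − 0.748000)(1 − 0.919000) = 0.979588
Series (rate gyro and air-data computer): 0.843000 × 0.775000 = 0.653325
Parallel ([0.653325] and autopilot servo): 1 − (1 − 0.653325)(1 − 0.754000) = 0.914718
Series ([0.979588] and [0.914718]): 0.979588 × 0.914718 = 0.8960

0.8960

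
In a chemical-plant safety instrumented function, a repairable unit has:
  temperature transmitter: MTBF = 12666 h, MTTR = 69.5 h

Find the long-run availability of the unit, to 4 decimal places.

0.9945

A(temperature transmitter) = MTBF/(MTBF+MTTR) = 12666/(12666+69.5) = 0.9945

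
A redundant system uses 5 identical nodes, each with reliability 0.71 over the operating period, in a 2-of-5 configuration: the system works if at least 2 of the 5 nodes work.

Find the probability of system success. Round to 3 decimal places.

R = Σ_{i=2}^{5} C(5,i) p^i (1−p)^{5−i} with p = 0.71
C(5,2)·0.71^2·0.29^3 = 0.12294
C(5,3)·0.71^3·0.29^2 = 0.30100
C(5,4)·0.71^4·0.29^1 = 0.36847
C(5,5)·0.71^5·0.29^0 = 0.18042
Sum = 0.973

0.973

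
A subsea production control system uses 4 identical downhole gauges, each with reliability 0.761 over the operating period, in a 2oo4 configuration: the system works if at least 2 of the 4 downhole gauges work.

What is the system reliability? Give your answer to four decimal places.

0.9552

R = Σ_{i=2}^{4} C(4,i) p^i (1−p)^{4−i} with p = 0.761
C(4,2)·0.761^2·0.239^2 = 0.198480
C(4,3)·0.761^3·0.239^1 = 0.421320
C(4,4)·0.761^4·0.239^0 = 0.335381
Sum = 0.9552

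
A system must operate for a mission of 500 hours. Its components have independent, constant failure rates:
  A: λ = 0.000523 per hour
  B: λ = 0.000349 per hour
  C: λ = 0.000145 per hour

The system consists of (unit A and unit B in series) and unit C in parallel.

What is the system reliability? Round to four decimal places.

0.9753

R(A) = exp(−0.000523 × 500) = 0.769896
R(B) = exp(−0.000349 × 500) = 0.839877
R(C) = exp(−0.000145 × 500) = 0.930066
Series (A and B): 0.769896 × 0.839877 = 0.646618
Parallel ([0.646618] and C): 1 − (1 − 0.646618)(1 − 0.930066) = 0.9753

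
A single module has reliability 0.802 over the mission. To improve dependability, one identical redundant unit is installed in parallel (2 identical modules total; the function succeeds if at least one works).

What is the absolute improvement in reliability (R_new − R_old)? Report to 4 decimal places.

0.1588

R_before = 0.802
R_after = 1 − (1 − 0.802)^2 = 0.9608
ΔR = 0.9608 − 0.802 = 0.1588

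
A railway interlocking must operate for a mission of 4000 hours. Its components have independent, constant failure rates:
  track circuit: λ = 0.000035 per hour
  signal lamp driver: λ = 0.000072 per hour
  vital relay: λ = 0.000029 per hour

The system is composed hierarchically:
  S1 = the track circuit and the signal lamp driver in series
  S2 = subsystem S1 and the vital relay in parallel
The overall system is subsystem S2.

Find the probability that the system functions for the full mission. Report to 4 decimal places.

0.9619

R(track circuit) = exp(−0.000035 × 4000) = 0.869358
R(signal lamp driver) = exp(−0.000072 × 4000) = 0.749762
R(vital relay) = exp(−0.000029 × 4000) = 0.890475
Series (track circuit and signal lamp driver): 0.869358 × 0.749762 = 0.651812
Parallel ([0.651812] and vital relay): 1 − (1 − 0.651812)(1 − 0.890475) = 0.9619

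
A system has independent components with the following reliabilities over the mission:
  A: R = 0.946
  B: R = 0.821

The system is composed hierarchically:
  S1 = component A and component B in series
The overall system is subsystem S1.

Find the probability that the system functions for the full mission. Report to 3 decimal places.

Series (A and B): 0.94600 × 0.82100 = 0.777

0.777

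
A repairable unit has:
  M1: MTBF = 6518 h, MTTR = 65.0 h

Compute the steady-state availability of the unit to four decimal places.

0.9901

A(M1) = MTBF/(MTBF+MTTR) = 6518/(6518+65.0) = 0.9901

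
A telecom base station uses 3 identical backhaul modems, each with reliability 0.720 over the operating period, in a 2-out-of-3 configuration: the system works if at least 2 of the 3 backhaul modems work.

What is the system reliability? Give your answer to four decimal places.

R = Σ_{i=2}^{3} C(3,i) p^i (1−p)^{3−i} with p = 0.720
C(3,2)·0.720^2·0.280^1 = 0.435456
C(3,3)·0.720^3·0.280^0 = 0.373248
Sum = 0.8087

0.8087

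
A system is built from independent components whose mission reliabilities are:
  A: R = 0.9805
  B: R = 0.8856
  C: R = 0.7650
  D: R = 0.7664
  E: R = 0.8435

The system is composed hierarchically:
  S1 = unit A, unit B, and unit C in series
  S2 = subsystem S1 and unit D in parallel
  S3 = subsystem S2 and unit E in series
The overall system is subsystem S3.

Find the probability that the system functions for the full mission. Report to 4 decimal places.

0.7773

Series (A, B, and C): 0.980500 × 0.885600 × 0.765000 = 0.664273
Parallel ([0.664273] and D): 1 − (1 − 0.664273)(1 − 0.766400) = 0.921574
Series ([0.921574] and E): 0.921574 × 0.843500 = 0.7773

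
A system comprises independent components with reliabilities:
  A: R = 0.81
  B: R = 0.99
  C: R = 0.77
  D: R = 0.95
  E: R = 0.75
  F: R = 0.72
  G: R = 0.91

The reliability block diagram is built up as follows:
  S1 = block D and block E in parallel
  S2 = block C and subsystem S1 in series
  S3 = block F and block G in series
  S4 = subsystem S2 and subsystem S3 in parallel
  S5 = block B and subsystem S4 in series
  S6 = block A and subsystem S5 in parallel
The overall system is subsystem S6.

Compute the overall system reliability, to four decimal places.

Parallel (D and E): 1 − (1 − 0.950000)(1 − 0.750000) = 0.987500
Series (C and [0.987500]): 0.770000 × 0.987500 = 0.760375
Series (F and G): 0.720000 × 0.910000 = 0.655200
Parallel ([0.760375] and [0.655200]): 1 − (1 − 0.760375)(1 − 0.655200) = 0.917377
Series (B and [0.917377]): 0.990000 × 0.917377 = 0.908203
Parallel (A and [0.908203]): 1 − (1 − 0.810000)(1 − 0.908203) = 0.9826

0.9826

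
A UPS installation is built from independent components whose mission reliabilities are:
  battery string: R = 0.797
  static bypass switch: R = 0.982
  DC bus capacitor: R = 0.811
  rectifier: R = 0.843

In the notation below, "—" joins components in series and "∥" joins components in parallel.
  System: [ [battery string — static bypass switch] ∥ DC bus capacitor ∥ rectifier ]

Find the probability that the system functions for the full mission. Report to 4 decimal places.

Series (battery string and static bypass switch): 0.797000 × 0.982000 = 0.782654
Parallel ([0.782654], DC bus capacitor, and rectifier): 1 − (1 − 0.782654)(1 − 0.811000)(1 − 0.843000) = 0.9936

0.9936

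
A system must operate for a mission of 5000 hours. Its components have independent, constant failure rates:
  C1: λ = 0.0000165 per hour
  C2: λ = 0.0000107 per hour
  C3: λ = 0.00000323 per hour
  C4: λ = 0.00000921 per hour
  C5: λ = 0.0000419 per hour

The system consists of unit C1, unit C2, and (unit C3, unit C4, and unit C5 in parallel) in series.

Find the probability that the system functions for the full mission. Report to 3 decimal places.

R(C1) = exp(−0.0000165 × 5000) = 0.92081
R(C2) = exp(−0.0000107 × 5000) = 0.94791
R(C3) = exp(−0.00000323 × 5000) = 0.98398
R(C4) = exp(−0.00000921 × 5000) = 0.95499
R(C5) = exp(−0.0000419 × 5000) = 0.81099
Parallel (C3, C4, and C5): 1 − (1 − 0.98398)(1 − 0.95499)(1 − 0.81099) = 0.99986
Series (C1, C2, and [0.99986]): 0.92081 × 0.94791 × 0.99986 = 0.873

0.873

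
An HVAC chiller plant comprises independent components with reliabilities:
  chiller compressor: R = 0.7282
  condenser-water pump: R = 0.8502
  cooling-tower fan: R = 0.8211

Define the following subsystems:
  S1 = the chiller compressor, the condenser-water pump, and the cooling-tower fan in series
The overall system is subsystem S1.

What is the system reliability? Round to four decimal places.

0.5084

Series (chiller compressor, condenser-water pump, and cooling-tower fan): 0.728200 × 0.850200 × 0.821100 = 0.5084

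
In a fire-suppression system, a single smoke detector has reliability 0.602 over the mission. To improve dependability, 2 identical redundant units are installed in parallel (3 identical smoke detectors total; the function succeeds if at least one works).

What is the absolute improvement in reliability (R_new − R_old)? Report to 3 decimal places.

0.335

R_before = 0.602
R_after = 1 − (1 − 0.602)^3 = 0.937
ΔR = 0.937 − 0.602 = 0.335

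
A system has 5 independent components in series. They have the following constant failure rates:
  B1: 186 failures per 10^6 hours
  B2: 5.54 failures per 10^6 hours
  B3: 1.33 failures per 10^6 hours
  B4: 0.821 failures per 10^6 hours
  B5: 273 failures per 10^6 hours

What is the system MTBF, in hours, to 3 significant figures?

2140

Series of exponential components: λ_sys = Σ λ_i
λ_sys = 0.000186 + 0.00000554 + 0.00000133 + 0.000000821 + 0.000273 = 4.6669e-04 /h
MTBF = 1 / λ_sys = 2140 h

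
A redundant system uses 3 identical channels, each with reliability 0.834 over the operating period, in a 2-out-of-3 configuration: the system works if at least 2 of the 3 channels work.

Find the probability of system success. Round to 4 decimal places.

R = Σ_{i=2}^{3} C(3,i) p^i (1−p)^{3−i} with p = 0.834
C(3,2)·0.834^2·0.166^1 = 0.346387
C(3,3)·0.834^3·0.166^0 = 0.580094
Sum = 0.9265

0.9265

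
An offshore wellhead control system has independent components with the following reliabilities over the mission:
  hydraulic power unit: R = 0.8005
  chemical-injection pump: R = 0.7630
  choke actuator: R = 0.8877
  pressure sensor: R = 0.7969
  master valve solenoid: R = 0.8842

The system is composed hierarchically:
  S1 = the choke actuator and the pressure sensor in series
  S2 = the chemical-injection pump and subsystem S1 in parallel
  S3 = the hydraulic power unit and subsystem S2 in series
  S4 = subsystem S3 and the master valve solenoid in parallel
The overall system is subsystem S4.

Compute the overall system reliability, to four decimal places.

Series (choke actuator and pressure sensor): 0.887700 × 0.796900 = 0.707408
Parallel (chemical-injection pump and [0.707408]): 1 − (1 − 0.763000)(1 − 0.707408) = 0.930656
Series (hydraulic power unit and [0.930656]): 0.800500 × 0.930656 = 0.744990
Parallel ([0.744990] and master valve solenoid): 1 − (1 − 0.744990)(1 − 0.884200) = 0.9705

0.9705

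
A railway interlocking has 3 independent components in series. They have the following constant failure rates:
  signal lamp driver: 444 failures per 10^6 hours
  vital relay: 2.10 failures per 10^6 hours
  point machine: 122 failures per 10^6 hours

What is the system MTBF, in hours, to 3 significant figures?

Series of exponential components: λ_sys = Σ λ_i
λ_sys = 0.000444 + 0.00000210 + 0.000122 = 5.6810e-04 /h
MTBF = 1 / λ_sys = 1760 h

1760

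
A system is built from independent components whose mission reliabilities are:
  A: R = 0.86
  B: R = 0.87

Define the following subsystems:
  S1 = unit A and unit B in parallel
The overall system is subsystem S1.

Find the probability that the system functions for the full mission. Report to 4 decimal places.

Parallel (A and B): 1 − (1 − 0.860000)(1 − 0.870000) = 0.9818

0.9818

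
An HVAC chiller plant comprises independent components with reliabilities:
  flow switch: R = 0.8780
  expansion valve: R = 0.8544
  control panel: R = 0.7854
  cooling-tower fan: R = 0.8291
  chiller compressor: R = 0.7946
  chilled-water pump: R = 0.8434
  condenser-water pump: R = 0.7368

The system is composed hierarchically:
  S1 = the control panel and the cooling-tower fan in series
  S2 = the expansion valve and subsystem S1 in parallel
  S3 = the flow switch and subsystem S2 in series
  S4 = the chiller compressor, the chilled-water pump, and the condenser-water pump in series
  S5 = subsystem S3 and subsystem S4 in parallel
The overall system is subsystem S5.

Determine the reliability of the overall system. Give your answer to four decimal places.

Series (control panel and cooling-tower fan): 0.785400 × 0.829100 = 0.651175
Parallel (expansion valve and [0.651175]): 1 − (1 − 0.854400)(1 − 0.651175) = 0.949211
Series (flow switch and [0.949211]): 0.878000 × 0.949211 = 0.833407
Series (chiller compressor, chilled-water pump, and condenser-water pump): 0.794600 × 0.843400 × 0.736800 = 0.493778
Parallel ([0.833407] and [0.493778]): 1 − (1 − 0.833407)(1 − 0.493778) = 0.9157

0.9157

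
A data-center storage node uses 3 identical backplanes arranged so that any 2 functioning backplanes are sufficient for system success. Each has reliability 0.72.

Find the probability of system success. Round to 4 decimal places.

R = Σ_{i=2}^{3} C(3,i) p^i (1−p)^{3−i} with p = 0.72
C(3,2)·0.72^2·0.28^1 = 0.435456
C(3,3)·0.72^3·0.28^0 = 0.373248
Sum = 0.8087

0.8087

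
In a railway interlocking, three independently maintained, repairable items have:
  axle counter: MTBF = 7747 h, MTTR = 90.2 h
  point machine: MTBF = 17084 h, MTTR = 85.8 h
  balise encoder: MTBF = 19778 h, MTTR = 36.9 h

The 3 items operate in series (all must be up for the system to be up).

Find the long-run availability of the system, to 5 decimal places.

A(axle counter) = MTBF/(MTBF+MTTR) = 7747/(7747+90.2) = 0.988491
A(point machine) = MTBF/(MTBF+MTTR) = 17084/(17084+85.8) = 0.995003
A(balise encoder) = MTBF/(MTBF+MTTR) = 19778/(19778+36.9) = 0.998138
Series availability: 0.988491 × 0.995003 × 0.998138 = 0.98172

0.98172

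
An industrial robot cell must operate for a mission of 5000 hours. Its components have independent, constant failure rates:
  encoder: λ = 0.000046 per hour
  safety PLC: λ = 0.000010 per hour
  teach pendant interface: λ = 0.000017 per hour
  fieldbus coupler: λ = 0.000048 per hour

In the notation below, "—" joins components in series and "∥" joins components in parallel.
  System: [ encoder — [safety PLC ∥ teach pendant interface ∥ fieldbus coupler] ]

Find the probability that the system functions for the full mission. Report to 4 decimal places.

0.7939

R(encoder) = exp(−0.000046 × 5000) = 0.794534
R(safety PLC) = exp(−0.000010 × 5000) = 0.951229
R(teach pendant interface) = exp(−0.000017 × 5000) = 0.918512
R(fieldbus coupler) = exp(−0.000048 × 5000) = 0.786628
Parallel (safety PLC, teach pendant interface, and fieldbus coupler): 1 − (1 − 0.951229)(1 − 0.918512)(1 − 0.786628) = 0.999152
Series (encoder and [0.999152]): 0.794534 × 0.999152 = 0.7939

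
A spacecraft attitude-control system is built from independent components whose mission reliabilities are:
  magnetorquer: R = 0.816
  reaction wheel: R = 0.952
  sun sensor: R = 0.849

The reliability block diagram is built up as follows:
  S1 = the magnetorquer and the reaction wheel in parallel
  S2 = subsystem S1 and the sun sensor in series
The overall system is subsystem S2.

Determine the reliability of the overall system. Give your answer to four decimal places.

0.8415

Parallel (magnetorquer and reaction wheel): 1 − (1 − 0.816000)(1 − 0.952000) = 0.991168
Series ([0.991168] and sun sensor): 0.991168 × 0.849000 = 0.8415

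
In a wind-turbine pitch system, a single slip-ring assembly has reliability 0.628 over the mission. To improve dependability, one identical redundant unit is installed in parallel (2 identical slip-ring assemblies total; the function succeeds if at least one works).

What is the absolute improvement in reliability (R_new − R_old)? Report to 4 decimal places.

R_before = 0.628
R_after = 1 − (1 − 0.628)^2 = 0.8616
ΔR = 0.8616 − 0.628 = 0.2336

0.2336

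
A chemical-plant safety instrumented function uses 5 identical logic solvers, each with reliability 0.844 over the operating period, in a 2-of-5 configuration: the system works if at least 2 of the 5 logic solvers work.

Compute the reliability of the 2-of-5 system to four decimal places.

R = Σ_{i=2}^{5} C(5,i) p^i (1−p)^{5−i} with p = 0.844
C(5,2)·0.844^2·0.156^3 = 0.027043
C(5,3)·0.844^3·0.156^2 = 0.146311
C(5,4)·0.844^4·0.156^1 = 0.395790
C(5,5)·0.844^5·0.156^0 = 0.428265
Sum = 0.9974

0.9974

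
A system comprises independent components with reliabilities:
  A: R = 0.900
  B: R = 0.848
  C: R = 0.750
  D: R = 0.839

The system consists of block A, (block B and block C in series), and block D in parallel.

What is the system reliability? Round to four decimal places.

0.9941

Series (B and C): 0.848000 × 0.750000 = 0.636000
Parallel (A, [0.636000], and D): 1 − (1 − 0.900000)(1 − 0.636000)(1 − 0.839000) = 0.9941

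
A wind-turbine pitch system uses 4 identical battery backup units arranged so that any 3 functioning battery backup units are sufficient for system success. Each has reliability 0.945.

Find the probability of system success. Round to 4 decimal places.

R = Σ_{i=3}^{4} C(4,i) p^i (1−p)^{4−i} with p = 0.945
C(4,3)·0.945^3·0.055^1 = 0.185660
C(4,4)·0.945^4·0.055^0 = 0.797494
Sum = 0.9832

0.9832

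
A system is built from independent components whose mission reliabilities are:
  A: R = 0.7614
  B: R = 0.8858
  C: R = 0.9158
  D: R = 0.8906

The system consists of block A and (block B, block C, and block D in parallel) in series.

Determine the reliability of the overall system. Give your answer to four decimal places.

0.7606

Parallel (B, C, and D): 1 − (1 − 0.885800)(1 − 0.915800)(1 − 0.890600) = 0.998948
Series (A and [0.998948]): 0.761400 × 0.998948 = 0.7606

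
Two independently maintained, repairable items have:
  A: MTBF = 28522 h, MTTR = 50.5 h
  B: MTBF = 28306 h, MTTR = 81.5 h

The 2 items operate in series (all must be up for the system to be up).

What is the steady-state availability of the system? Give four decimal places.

A(A) = MTBF/(MTBF+MTTR) = 28522/(28522+50.5) = 0.998233
A(B) = MTBF/(MTBF+MTTR) = 28306/(28306+81.5) = 0.997129
Series availability: 0.998233 × 0.997129 = 0.9954

0.9954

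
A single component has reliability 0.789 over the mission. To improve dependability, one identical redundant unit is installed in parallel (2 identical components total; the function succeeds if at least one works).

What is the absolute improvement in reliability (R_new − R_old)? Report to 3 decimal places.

R_before = 0.789
R_after = 1 − (1 − 0.789)^2 = 0.955
ΔR = 0.955 − 0.789 = 0.166

0.166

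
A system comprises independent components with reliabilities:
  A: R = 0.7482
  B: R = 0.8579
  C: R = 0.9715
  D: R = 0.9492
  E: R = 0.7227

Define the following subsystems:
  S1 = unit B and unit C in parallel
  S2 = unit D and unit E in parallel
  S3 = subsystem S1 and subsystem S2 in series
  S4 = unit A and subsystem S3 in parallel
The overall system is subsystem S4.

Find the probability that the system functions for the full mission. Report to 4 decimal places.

0.9954

Parallel (B and C): 1 − (1 − 0.857900)(1 − 0.971500) = 0.995950
Parallel (D and E): 1 − (1 − 0.949200)(1 − 0.722700) = 0.985913
Series ([0.995950] and [0.985913]): 0.995950 × 0.985913 = 0.981920
Parallel (A and [0.981920]): 1 − (1 − 0.748200)(1 − 0.981920) = 0.9954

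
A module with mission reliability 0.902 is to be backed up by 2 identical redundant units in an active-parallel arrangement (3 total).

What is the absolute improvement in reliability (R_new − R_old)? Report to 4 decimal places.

0.0971

R_before = 0.902
R_after = 1 − (1 − 0.902)^3 = 0.9991
ΔR = 0.9991 − 0.902 = 0.0971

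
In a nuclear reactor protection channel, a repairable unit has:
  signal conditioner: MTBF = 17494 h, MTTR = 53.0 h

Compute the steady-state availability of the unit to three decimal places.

0.997

A(signal conditioner) = MTBF/(MTBF+MTTR) = 17494/(17494+53.0) = 0.997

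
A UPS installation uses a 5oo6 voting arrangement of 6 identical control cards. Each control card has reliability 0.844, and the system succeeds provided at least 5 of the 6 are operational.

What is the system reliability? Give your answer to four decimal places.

0.7623

R = Σ_{i=5}^{6} C(6,i) p^i (1−p)^{6−i} with p = 0.844
C(6,5)·0.844^5·0.156^1 = 0.400856
C(6,6)·0.844^6·0.156^0 = 0.361455
Sum = 0.7623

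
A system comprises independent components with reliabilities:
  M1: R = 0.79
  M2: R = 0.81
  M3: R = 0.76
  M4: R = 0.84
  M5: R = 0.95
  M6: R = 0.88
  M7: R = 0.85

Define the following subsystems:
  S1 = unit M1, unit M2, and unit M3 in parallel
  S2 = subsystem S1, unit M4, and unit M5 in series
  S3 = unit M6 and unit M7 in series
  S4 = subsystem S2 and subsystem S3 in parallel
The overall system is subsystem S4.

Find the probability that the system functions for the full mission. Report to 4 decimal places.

0.9472

Parallel (M1, M2, and M3): 1 − (1 − 0.790000)(1 − 0.810000)(1 − 0.760000) = 0.990424
Series ([0.990424], M4, and M5): 0.990424 × 0.840000 × 0.950000 = 0.790358
Series (M6 and M7): 0.880000 × 0.850000 = 0.748000
Parallel ([0.790358] and [0.748000]): 1 − (1 − 0.790358)(1 − 0.748000) = 0.9472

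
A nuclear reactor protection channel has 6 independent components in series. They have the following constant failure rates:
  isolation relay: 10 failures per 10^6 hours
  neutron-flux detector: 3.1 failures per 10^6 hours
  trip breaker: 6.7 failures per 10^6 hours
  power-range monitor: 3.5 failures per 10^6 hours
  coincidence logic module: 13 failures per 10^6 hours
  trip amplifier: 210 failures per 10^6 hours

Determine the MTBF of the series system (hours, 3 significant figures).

4060

Series of exponential components: λ_sys = Σ λ_i
λ_sys = 0.000010 + 0.0000031 + 0.0000067 + 0.0000035 + 0.000013 + 0.00021 = 2.4630e-04 /h
MTBF = 1 / λ_sys = 4060 h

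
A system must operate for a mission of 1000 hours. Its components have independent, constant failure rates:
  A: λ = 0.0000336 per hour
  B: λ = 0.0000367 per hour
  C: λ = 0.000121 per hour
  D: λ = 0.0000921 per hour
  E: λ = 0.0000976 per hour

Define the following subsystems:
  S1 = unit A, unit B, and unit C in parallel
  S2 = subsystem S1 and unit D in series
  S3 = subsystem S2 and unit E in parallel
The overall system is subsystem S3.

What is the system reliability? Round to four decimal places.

R(A) = exp(−0.0000336 × 1000) = 0.966958
R(B) = exp(−0.0000367 × 1000) = 0.963965
R(C) = exp(−0.000121 × 1000) = 0.886034
R(D) = exp(−0.0000921 × 1000) = 0.912014
R(E) = exp(−0.0000976 × 1000) = 0.907012
Parallel (A, B, and C): 1 − (1 − 0.966958)(1 − 0.963965)(1 − 0.886034) = 0.999864
Series ([0.999864] and D): 0.999864 × 0.912014 = 0.911890
Parallel ([0.911890] and E): 1 − (1 − 0.911890)(1 − 0.907012) = 0.9918

0.9918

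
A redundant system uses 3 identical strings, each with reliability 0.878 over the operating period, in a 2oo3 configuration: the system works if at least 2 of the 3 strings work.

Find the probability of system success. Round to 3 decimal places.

0.959

R = Σ_{i=2}^{3} C(3,i) p^i (1−p)^{3−i} with p = 0.878
C(3,2)·0.878^2·0.122^1 = 0.28214
C(3,3)·0.878^3·0.122^0 = 0.67684
Sum = 0.959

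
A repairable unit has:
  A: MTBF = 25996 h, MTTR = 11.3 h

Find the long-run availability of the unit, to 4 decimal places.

A(A) = MTBF/(MTBF+MTTR) = 25996/(25996+11.3) = 0.9996

0.9996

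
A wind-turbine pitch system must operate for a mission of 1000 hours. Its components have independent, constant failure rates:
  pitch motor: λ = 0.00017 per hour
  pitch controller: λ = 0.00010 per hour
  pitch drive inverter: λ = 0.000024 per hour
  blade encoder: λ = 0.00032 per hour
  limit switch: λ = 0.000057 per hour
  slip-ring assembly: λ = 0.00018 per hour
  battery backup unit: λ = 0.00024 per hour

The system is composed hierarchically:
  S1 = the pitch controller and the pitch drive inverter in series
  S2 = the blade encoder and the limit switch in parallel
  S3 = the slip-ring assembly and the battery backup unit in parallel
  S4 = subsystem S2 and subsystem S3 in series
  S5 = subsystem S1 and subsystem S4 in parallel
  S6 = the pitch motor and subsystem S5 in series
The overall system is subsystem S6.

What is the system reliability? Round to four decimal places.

0.8388

R(pitch motor) = exp(−0.00017 × 1000) = 0.843665
R(pitch controller) = exp(−0.00010 × 1000) = 0.904837
R(pitch drive inverter) = exp(−0.000024 × 1000) = 0.976286
R(blade encoder) = exp(−0.00032 × 1000) = 0.726149
R(limit switch) = exp(−0.000057 × 1000) = 0.944594
R(slip-ring assembly) = exp(−0.00018 × 1000) = 0.835270
R(battery backup unit) = exp(−0.00024 × 1000) = 0.786628
Series (pitch controller and pitch drive inverter): 0.904837 × 0.976286 = 0.883380
Parallel (blade encoder and limit switch): 1 − (1 − 0.726149)(1 − 0.944594) = 0.984827
Parallel (slip-ring assembly and battery backup unit): 1 − (1 − 0.835270)(1 − 0.786628) = 0.964851
Series ([0.984827] and [0.964851]): 0.984827 × 0.964851 = 0.950211
Parallel ([0.883380] and [0.950211]): 1 − (1 − 0.883380)(1 − 0.950211) = 0.994194
Series (pitch motor and [0.994194]): 0.843665 × 0.994194 = 0.8388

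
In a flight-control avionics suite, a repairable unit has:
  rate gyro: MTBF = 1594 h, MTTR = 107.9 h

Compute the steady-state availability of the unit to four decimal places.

0.9366

A(rate gyro) = MTBF/(MTBF+MTTR) = 1594/(1594+107.9) = 0.9366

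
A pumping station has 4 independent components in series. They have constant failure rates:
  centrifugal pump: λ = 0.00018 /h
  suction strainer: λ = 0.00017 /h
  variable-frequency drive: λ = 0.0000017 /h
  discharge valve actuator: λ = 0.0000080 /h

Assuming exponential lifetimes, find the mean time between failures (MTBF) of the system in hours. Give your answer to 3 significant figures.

2780

Series of exponential components: λ_sys = Σ λ_i
λ_sys = 0.00018 + 0.00017 + 0.0000017 + 0.0000080 = 3.5970e-04 /h
MTBF = 1 / λ_sys = 2780 h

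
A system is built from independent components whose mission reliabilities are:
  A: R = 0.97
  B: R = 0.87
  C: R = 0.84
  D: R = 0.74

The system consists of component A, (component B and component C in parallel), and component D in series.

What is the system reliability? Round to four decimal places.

0.7029

Parallel (B and C): 1 − (1 − 0.870000)(1 − 0.840000) = 0.979200
Series (A, [0.979200], and D): 0.970000 × 0.979200 × 0.740000 = 0.7029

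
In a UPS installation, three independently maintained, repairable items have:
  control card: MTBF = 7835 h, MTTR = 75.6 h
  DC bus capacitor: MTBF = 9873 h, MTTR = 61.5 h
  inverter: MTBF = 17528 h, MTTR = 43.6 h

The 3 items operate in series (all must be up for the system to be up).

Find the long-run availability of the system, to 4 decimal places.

0.9819

A(control card) = MTBF/(MTBF+MTTR) = 7835/(7835+75.6) = 0.990443
A(DC bus capacitor) = MTBF/(MTBF+MTTR) = 9873/(9873+61.5) = 0.993809
A(inverter) = MTBF/(MTBF+MTTR) = 17528/(17528+43.6) = 0.997519
Series availability: 0.990443 × 0.993809 × 0.997519 = 0.9819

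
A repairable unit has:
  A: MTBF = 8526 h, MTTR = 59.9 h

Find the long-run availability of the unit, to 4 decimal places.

A(A) = MTBF/(MTBF+MTTR) = 8526/(8526+59.9) = 0.9930

0.9930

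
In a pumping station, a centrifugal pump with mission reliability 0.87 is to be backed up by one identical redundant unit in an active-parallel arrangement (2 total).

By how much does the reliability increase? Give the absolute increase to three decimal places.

R_before = 0.87
R_after = 1 − (1 − 0.87)^2 = 0.983
ΔR = 0.983 − 0.87 = 0.113

0.113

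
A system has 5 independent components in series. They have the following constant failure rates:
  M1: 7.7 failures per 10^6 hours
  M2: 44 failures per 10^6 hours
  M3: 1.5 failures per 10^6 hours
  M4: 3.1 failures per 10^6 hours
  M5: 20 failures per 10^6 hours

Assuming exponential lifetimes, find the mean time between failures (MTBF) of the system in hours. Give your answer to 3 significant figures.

Series of exponential components: λ_sys = Σ λ_i
λ_sys = 0.0000077 + 0.000044 + 0.0000015 + 0.0000031 + 0.000020 = 7.6300e-05 /h
MTBF = 1 / λ_sys = 13100 h

13100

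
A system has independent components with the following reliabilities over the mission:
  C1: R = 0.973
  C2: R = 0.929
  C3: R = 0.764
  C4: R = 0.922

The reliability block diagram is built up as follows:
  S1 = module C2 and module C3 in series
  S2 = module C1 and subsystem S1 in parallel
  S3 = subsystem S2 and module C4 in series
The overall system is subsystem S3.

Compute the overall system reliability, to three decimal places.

Series (C2 and C3): 0.92900 × 0.76400 = 0.70976
Parallel (C1 and [0.70976]): 1 − (1 − 0.97300)(1 − 0.70976) = 0.99216
Series ([0.99216] and C4): 0.99216 × 0.92200 = 0.915

0.915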